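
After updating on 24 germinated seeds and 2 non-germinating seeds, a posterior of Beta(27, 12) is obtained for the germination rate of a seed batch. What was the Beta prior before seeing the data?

Under Beta–binomial conjugacy the posterior parameters are (a+s, b+f).
So a = 27 − 24 = 3 and b = 12 − 2 = 10.

Beta(3, 10)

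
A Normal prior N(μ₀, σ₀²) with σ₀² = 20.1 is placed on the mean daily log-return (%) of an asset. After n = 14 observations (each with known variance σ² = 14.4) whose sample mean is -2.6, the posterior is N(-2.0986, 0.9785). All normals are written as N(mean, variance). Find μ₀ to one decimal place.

The posterior mean is a precision-weighted average: μ_n = (τ₀μ₀ + τ_data·x̄)/(τ₀+τ_data), with τ₀=1/σ₀² and τ_data=n/σ².
Here τ₀ = 1/20.1 = 0.049751 and τ_data = 14/14.4 = 0.972222, so τ_n = 1.021973.
Rearranging for μ₀: μ₀ = (μ_n·τ_n − τ_data·x̄)/τ₀ = (-2.0986·1.021973 − 0.972222·-2.6) / 0.049751 = 0.383065/0.049751 ≈ 7.7.

μ₀ = 7.7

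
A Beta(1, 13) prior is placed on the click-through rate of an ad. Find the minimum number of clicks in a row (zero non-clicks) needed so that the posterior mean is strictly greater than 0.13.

k = 1

After k clicks and 0 non-clicks the posterior is Beta(1+k, 13), with mean (1+k)/(1+13+k).
Set (1+k)/(14+k) > 0.13 and solve: k > (0.13·14 − 1)/(1 − 0.13) = 0.943.
The smallest integer exceeding 0.943 is 1.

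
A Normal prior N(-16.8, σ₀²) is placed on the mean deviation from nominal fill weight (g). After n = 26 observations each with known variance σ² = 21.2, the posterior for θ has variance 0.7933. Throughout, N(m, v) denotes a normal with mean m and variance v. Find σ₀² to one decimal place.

For the Normal–Normal model with known σ², precisions add: τ_n = τ₀ + n/σ².
So 1/σ₀² = 1/0.7933 − 26/21.2 = 1.260557 − 1.226415 = 0.034142.
Hence σ₀² = 1/0.034142 ≈ 29.3.

σ₀² = 29.3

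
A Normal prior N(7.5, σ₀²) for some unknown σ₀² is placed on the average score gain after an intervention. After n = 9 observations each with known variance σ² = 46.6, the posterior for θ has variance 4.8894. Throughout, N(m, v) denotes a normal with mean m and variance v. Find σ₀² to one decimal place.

σ₀² = 87.8

Posterior precision equals prior precision plus data precision: 1/σ_n² = 1/σ₀² + n/σ².
So 1/σ₀² = 1/4.8894 − 9/46.6 = 0.204524 − 0.193133 = 0.011391.
Hence σ₀² = 1/0.011391 ≈ 87.8.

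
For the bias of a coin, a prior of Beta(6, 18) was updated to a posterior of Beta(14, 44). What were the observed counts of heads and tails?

Under Beta–binomial conjugacy the posterior parameters are (α+s, β+f).
Match parameters: s=14−6=8, f=44−18=26.

8 heads and 26 tails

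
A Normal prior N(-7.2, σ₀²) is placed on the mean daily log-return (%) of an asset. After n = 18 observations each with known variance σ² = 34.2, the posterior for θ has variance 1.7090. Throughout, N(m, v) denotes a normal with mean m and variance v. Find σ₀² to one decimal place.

σ₀² = 17.0

For the Normal–Normal model with known σ², precisions add: τ_n = τ₀ + n/σ².
So 1/σ₀² = 1/1.7090 − 18/34.2 = 0.585138 − 0.526316 = 0.058822.
Hence σ₀² = 1/0.058822 ≈ 17.0.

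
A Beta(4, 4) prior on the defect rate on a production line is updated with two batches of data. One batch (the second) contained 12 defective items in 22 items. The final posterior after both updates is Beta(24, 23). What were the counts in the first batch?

8 defective items and 9 good items

Because Beta–binomial updating is additive in the counts, the combined data contributed (α_post−α_prior, β_post−β_prior) successes and failures.
Total across both batches: 24−4=20 defective items, 23−4=19 good items.
Subtract the second batch: 20−12=8 defective items and 19−10=9 good items.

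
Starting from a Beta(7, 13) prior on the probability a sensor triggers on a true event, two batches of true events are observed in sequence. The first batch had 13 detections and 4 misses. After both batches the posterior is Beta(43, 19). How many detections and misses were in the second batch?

23 detections and 2 misses

Sequential conjugate updates are equivalent to a single update on the pooled data, so total successes = posterior α − prior α and total failures = posterior β − prior β.
Total across both batches: 43−7=36 detections, 19−13=6 misses.
Subtract the first batch: 36−13=23 detections and 6−4=2 misses.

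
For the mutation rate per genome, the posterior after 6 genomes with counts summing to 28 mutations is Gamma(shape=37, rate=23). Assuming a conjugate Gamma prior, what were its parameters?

Gamma–Poisson conjugacy: posterior shape = α + Σxᵢ, posterior rate = β + n.
So α = 37 − 28 = 9 and β = 23 − 6 = 17.

Gamma(shape=9, rate=17)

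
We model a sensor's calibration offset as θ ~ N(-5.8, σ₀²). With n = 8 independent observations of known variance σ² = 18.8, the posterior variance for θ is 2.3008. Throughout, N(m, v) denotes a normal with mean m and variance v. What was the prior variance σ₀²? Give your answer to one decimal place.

For the Normal–Normal model with known σ², precisions add: τ_n = τ₀ + n/σ².
So 1/σ₀² = 1/2.3008 − 8/18.8 = 0.434631 − 0.425532 = 0.009099.
Hence σ₀² = 1/0.009099 ≈ 109.9.

σ₀² = 109.9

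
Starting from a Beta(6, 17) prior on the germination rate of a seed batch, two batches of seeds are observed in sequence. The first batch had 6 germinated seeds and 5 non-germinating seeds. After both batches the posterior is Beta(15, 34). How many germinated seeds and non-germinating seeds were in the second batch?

3 germinated seeds and 12 non-germinating seeds

Sequential conjugate updates are equivalent to a single update on the pooled data, so total successes = posterior α − prior α and total failures = posterior β − prior β.
Total across both batches: 15−6=9 germinated seeds, 34−17=17 non-germinating seeds.
Subtract the first batch: 9−6=3 germinated seeds and 17−5=12 non-germinating seeds.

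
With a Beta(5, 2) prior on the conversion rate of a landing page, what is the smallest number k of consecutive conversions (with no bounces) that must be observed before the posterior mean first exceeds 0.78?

After k conversions and 0 bounces the posterior is Beta(5+k, 2), with mean (5+k)/(5+2+k).
Set (5+k)/(7+k) > 0.78 and solve: k > (0.78·7 − 5)/(1 − 0.78) = 2.091.
The smallest integer exceeding 2.091 is 3, and checking k=3: (8)/(10) = 0.8000 > 0.78.

k = 3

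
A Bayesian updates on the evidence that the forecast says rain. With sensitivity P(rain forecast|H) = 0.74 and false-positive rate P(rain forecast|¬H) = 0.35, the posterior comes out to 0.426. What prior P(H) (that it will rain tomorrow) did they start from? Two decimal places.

Bayes' rule in odds form gives O(H|E) = O(H)·[P(E|H)/P(E|¬H)], hence O(H) = O(H|E)/LR.
Posterior odds = 0.426/(1−0.426) = 0.7422. LR = 0.74/0.35 = 2.1143.
Prior odds = 0.7422/2.1143 = 0.3510, so P(H) = 0.3510/(1+0.3510) ≈ 0.26.

P(H) = 0.26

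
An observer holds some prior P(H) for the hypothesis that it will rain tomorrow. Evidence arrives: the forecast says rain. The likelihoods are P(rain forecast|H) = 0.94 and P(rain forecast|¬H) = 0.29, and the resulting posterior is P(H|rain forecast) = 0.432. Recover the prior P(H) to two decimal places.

P(H) = 0.19

In odds form, posterior odds = prior odds × likelihood ratio, so prior odds = posterior odds ÷ LR.
Posterior odds = 0.432/(1−0.432) = 0.7606. LR = 0.94/0.29 = 3.2414.
Prior odds = 0.7606/3.2414 = 0.2347, so P(H) = 0.2347/(1+0.2347) ≈ 0.19.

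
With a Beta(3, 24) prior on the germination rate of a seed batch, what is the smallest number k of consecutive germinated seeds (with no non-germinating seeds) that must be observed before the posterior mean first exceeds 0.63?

k = 38

After k germinated seeds and 0 non-germinating seeds the posterior is Beta(3+k, 24), with mean (3+k)/(3+24+k).
Set (3+k)/(27+k) > 0.63 and solve: k > (0.63·27 − 3)/(1 − 0.63) = 37.865.
The smallest integer exceeding 37.865 is 38, and checking k=38: (41)/(65) = 0.6308 > 0.63.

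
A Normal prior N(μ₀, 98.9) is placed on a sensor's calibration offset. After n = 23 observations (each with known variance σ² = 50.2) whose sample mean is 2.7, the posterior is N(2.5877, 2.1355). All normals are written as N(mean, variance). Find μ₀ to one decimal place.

The posterior mean is a precision-weighted average: μ_n = (τ₀μ₀ + τ_data·x̄)/(τ₀+τ_data), with τ₀=1/σ₀² and τ_data=n/σ².
Here τ₀ = 1/98.9 = 0.010111 and τ_data = 23/50.2 = 0.458167, so τ_n = 0.468278.
Rearranging for μ₀: μ₀ = (μ_n·τ_n − τ_data·x̄)/τ₀ = (2.5877·0.468278 − 0.458167·2.7) / 0.010111 = -0.025288/0.010111 ≈ -2.5.

μ₀ = -2.5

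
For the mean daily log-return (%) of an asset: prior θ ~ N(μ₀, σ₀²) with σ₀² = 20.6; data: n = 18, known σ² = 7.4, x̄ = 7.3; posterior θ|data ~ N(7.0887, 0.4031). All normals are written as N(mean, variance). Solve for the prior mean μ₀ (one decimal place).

μ₀ = -3.5

With known observation variance, the Normal–Normal posterior has precision τ_n = τ₀ + n/σ² and mean μ_n = (τ₀μ₀ + (n/σ²)x̄)/τ_n.
Here τ₀ = 1/20.6 = 0.048544 and τ_data = 18/7.4 = 2.432432, so τ_n = 2.480976.
Rearranging for μ₀: μ₀ = (μ_n·τ_n − τ_data·x̄)/τ₀ = (7.0887·2.480976 − 2.432432·7.3) / 0.048544 = -0.169859/0.048544 ≈ -3.5.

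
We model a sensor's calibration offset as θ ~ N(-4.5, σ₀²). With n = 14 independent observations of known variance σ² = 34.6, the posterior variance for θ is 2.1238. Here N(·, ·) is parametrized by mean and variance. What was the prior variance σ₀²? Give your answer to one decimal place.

σ₀² = 15.1

For the Normal–Normal model with known σ², precisions add: τ_n = τ₀ + n/σ².
So 1/σ₀² = 1/2.1238 − 14/34.6 = 0.470854 − 0.404624 = 0.066230.
Hence σ₀² = 1/0.066230 ≈ 15.1.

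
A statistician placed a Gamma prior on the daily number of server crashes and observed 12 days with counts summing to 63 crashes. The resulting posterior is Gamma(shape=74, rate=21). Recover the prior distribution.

Gamma–Poisson conjugacy: posterior shape = α + Σxᵢ, posterior rate = β + n.
So α = 74 − 63 = 11 and β = 21 − 12 = 9.

Gamma(shape=11, rate=9)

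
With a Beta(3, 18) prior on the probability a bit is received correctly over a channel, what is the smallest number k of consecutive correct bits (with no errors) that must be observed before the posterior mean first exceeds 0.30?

k = 5

After k correct bits and 0 errors the posterior is Beta(3+k, 18), with mean (3+k)/(3+18+k).
Set (3+k)/(21+k) > 0.30 and solve: k > (0.30·21 − 3)/(1 − 0.30) = 4.714.
The smallest integer exceeding 4.714 is 5, and checking k=5: (8)/(26) = 0.3077 > 0.30.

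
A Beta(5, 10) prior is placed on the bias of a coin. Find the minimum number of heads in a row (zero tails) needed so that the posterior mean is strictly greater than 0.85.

After k heads and 0 tails the posterior is Beta(5+k, 10), with mean (5+k)/(5+10+k).
Set (5+k)/(15+k) > 0.85 and solve: k > (0.85·15 − 5)/(1 − 0.85) = 51.667.
The smallest integer exceeding 51.667 is 52, and checking k=52: (57)/(67) = 0.8507 > 0.85.

k = 52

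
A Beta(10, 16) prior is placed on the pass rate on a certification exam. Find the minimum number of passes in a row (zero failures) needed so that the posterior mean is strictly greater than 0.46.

k = 4

After k passes and 0 failures the posterior is Beta(10+k, 16), with mean (10+k)/(10+16+k).
Set (10+k)/(26+k) > 0.46 and solve: k > (0.46·26 − 10)/(1 − 0.46) = 3.630.
The smallest integer exceeding 3.630 is 4.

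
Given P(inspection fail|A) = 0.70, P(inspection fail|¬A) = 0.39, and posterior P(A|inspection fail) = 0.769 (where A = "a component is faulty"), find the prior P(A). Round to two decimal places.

In odds form, posterior odds = prior odds × likelihood ratio, so prior odds = posterior odds ÷ LR.
Posterior odds = 0.769/(1−0.769) = 3.3290. LR = 0.70/0.39 = 1.7949.
Prior odds = 3.3290/1.7949 = 1.8547, so P(A) = 1.8547/(1+1.8547) ≈ 0.65.

P(A) = 0.65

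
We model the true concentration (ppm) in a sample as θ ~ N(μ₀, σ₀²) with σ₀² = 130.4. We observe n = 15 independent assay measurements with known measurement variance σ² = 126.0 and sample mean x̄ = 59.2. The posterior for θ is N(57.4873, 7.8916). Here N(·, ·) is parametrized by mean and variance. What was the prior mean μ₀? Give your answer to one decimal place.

With known observation variance, the Normal–Normal posterior has precision τ_n = τ₀ + n/σ² and mean μ_n = (τ₀μ₀ + (n/σ²)x̄)/τ_n.
Here τ₀ = 1/130.4 = 0.007669 and τ_data = 15/126.0 = 0.119048, so τ_n = 0.126717.
Rearranging for μ₀: μ₀ = (μ_n·τ_n − τ_data·x̄)/τ₀ = (57.4873·0.126717 − 0.119048·59.2) / 0.007669 = 0.236977/0.007669 ≈ 30.9.

μ₀ = 30.9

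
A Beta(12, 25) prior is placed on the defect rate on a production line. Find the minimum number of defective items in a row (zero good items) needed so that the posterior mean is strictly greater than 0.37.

k = 3

After k defective items and 0 good items the posterior is Beta(12+k, 25), with mean (12+k)/(12+25+k).
Set (12+k)/(37+k) > 0.37 and solve: k > (0.37·37 − 12)/(1 − 0.37) = 2.683.
The smallest integer exceeding 2.683 is 3.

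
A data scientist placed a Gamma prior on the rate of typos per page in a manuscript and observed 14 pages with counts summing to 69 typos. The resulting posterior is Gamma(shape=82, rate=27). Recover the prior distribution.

A Gamma(α, β) prior (rate parametrization) on a Poisson rate with n observations summing to S gives posterior Gamma(α+S, β+n).
So α = 82 − 69 = 13 and β = 27 − 14 = 13.

Gamma(shape=13, rate=13)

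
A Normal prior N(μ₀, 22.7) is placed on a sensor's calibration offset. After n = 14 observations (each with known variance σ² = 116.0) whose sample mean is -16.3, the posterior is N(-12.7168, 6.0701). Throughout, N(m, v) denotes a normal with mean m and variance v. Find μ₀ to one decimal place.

The posterior mean is a precision-weighted average: μ_n = (τ₀μ₀ + τ_data·x̄)/(τ₀+τ_data), with τ₀=1/σ₀² and τ_data=n/σ².
Here τ₀ = 1/22.7 = 0.044053 and τ_data = 14/116.0 = 0.120690, so τ_n = 0.164743.
Rearranging for μ₀: μ₀ = (μ_n·τ_n − τ_data·x̄)/τ₀ = (-12.7168·0.164743 − 0.120690·-16.3) / 0.044053 = -0.127757/0.044053 ≈ -2.9.

μ₀ = -2.9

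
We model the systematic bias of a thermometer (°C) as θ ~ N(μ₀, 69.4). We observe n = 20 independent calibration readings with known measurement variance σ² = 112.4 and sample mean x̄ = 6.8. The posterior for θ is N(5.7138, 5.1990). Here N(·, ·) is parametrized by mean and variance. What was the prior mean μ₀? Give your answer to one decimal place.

μ₀ = -7.7

The posterior mean is a precision-weighted average: μ_n = (τ₀μ₀ + τ_data·x̄)/(τ₀+τ_data), with τ₀=1/σ₀² and τ_data=n/σ².
Here τ₀ = 1/69.4 = 0.014409 and τ_data = 20/112.4 = 0.177936, so τ_n = 0.192345.
Rearranging for μ₀: μ₀ = (μ_n·τ_n − τ_data·x̄)/τ₀ = (5.7138·0.192345 − 0.177936·6.8) / 0.014409 = -0.110944/0.014409 ≈ -7.7.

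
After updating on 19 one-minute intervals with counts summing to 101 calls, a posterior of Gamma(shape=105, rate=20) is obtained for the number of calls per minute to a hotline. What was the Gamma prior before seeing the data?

Gamma(shape=4, rate=1)

A Gamma(α, β) prior (rate parametrization) on a Poisson rate with n observations summing to S gives posterior Gamma(α+S, β+n).
So α = 105 − 101 = 4 and β = 20 − 19 = 1.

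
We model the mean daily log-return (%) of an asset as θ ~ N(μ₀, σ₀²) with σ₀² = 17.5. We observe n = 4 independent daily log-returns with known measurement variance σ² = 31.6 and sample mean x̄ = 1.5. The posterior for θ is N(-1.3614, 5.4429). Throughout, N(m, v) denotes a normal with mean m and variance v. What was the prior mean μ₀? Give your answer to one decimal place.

The posterior mean is a precision-weighted average: μ_n = (τ₀μ₀ + τ_data·x̄)/(τ₀+τ_data), with τ₀=1/σ₀² and τ_data=n/σ².
Here τ₀ = 1/17.5 = 0.057143 and τ_data = 4/31.6 = 0.126582, so τ_n = 0.183725.
Rearranging for μ₀: μ₀ = (μ_n·τ_n − τ_data·x̄)/τ₀ = (-1.3614·0.183725 − 0.126582·1.5) / 0.057143 = -0.439996/0.057143 ≈ -7.7.

μ₀ = -7.7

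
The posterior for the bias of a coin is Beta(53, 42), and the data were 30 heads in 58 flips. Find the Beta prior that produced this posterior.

Beta(23, 14)

Under Beta–binomial conjugacy the posterior parameters are (α+s, β+f).
Subtract the data counts: 53−30=23, 42−28=14.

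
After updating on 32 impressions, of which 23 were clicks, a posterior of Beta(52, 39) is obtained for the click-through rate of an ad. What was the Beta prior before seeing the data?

Beta is conjugate to the binomial likelihood: posterior = Beta(α+s, β+f).
So α = 52 − 23 = 29 and β = 39 − 9 = 30.

Beta(29, 30)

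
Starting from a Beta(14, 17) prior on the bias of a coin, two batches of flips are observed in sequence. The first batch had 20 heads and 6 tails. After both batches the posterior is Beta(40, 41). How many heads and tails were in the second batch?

Sequential conjugate updates are equivalent to a single update on the pooled data, so total successes = posterior α − prior α and total failures = posterior β − prior β.
Total across both batches: 40−14=26 heads, 41−17=24 tails.
Subtract the first batch: 26−20=6 heads and 24−6=18 tails.

6 heads and 18 tails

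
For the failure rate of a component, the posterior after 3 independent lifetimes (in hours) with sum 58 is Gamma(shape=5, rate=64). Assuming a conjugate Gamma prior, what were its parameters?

Gamma(shape=2, rate=6)

For an exponential likelihood with a Gamma(α, β) prior on the rate, n observations with total T give posterior Gamma(α+n, β+T).
So α = 5 − 3 = 2 and β = 64 − 58 = 6.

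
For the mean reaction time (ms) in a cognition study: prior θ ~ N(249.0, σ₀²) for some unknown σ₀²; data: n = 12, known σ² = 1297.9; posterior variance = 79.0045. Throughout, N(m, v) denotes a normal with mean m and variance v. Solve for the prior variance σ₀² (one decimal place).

Posterior precision equals prior precision plus data precision: 1/σ_n² = 1/σ₀² + n/σ².
So 1/σ₀² = 1/79.0045 − 12/1297.9 = 0.012658 − 0.009246 = 0.003412.
Hence σ₀² = 1/0.003412 ≈ 293.1.

σ₀² = 293.1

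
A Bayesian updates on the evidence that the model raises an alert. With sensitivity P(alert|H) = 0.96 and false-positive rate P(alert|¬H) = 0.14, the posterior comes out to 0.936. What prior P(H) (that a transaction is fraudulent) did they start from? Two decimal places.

Bayes' rule in odds form gives O(H|E) = O(H)·[P(E|H)/P(E|¬H)], hence O(H) = O(H|E)/LR.
Posterior odds = 0.936/(1−0.936) = 14.6250. LR = 0.96/0.14 = 6.8571.
Prior odds = 14.6250/6.8571 = 2.1328, so P(H) = 2.1328/(1+2.1328) ≈ 0.68.

P(H) = 0.68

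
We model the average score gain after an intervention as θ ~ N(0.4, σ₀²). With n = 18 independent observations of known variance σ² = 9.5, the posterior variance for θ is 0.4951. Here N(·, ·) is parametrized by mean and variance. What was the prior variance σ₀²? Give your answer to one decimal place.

For the Normal–Normal model with known σ², precisions add: τ_n = τ₀ + n/σ².
So 1/σ₀² = 1/0.4951 − 18/9.5 = 2.019794 − 1.894737 = 0.125057.
Hence σ₀² = 1/0.125057 ≈ 8.0.

σ₀² = 8.0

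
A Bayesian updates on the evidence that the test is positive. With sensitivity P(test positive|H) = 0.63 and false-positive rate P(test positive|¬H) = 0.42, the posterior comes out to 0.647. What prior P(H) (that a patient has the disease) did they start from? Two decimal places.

In odds form, posterior odds = prior odds × likelihood ratio, so prior odds = posterior odds ÷ LR.
Posterior odds = 0.647/(1−0.647) = 1.8329. LR = 0.63/0.42 = 1.5000.
Prior odds = 1.8329/1.5000 = 1.2219, so P(H) = 1.2219/(1+1.2219) ≈ 0.55.

P(H) = 0.55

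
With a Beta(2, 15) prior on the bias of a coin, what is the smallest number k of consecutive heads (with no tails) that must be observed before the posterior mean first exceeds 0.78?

k = 52

After k heads and 0 tails the posterior is Beta(2+k, 15), with mean (2+k)/(2+15+k).
Set (2+k)/(17+k) > 0.78 and solve: k > (0.78·17 − 2)/(1 − 0.78) = 51.182.
The smallest integer exceeding 51.182 is 52, and checking k=52: (54)/(69) = 0.7826 > 0.78.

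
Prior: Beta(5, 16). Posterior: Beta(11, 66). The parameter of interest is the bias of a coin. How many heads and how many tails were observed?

Under Beta–binomial conjugacy the posterior parameters are (α+s, β+f).
So s = 11 − 5 = 6 and f = 66 − 16 = 50.

6 heads and 50 tails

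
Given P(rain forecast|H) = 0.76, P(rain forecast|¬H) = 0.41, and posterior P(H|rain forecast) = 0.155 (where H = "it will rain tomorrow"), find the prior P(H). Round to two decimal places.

Bayes' rule in odds form gives O(H|E) = O(H)·[P(E|H)/P(E|¬H)], hence O(H) = O(H|E)/LR.
Posterior odds = 0.155/(1−0.155) = 0.1834. LR = 0.76/0.41 = 1.8537.
Prior odds = 0.1834/1.8537 = 0.0989, so P(H) = 0.0989/(1+0.0989) ≈ 0.09.

P(H) = 0.09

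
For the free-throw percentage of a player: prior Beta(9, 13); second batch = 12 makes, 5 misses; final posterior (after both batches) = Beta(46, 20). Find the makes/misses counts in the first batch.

Sequential conjugate updates are equivalent to a single update on the pooled data, so total successes = posterior α − prior α and total failures = posterior β − prior β.
Total across both batches: 46−9=37 makes, 20−13=7 misses.
Subtract the second batch: 37−12=25 makes and 7−5=2 misses.

25 makes and 2 misses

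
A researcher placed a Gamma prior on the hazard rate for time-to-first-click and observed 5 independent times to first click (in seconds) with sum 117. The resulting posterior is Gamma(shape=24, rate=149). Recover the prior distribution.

Gamma(shape=19, rate=32)

Gamma–exponential conjugacy: posterior shape = α + n, posterior rate = β + Σtᵢ.
So α = 24 − 5 = 19 and β = 149 − 117 = 32.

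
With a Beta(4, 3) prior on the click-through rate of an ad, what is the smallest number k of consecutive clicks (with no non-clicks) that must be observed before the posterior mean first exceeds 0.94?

k = 44

After k clicks and 0 non-clicks the posterior is Beta(4+k, 3), with mean (4+k)/(4+3+k).
Set (4+k)/(7+k) > 0.94 and solve: k > (0.94·7 − 4)/(1 − 0.94) = 43.000.
The smallest integer exceeding 43.000 is 44, and checking k=44: (48)/(51) = 0.9412 > 0.94.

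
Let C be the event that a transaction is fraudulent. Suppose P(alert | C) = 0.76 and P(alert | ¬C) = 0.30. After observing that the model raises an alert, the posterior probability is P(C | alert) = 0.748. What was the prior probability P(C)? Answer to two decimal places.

P(C) = 0.54

Bayes' rule in odds form gives O(C|E) = O(C)·[P(E|C)/P(E|¬C)], hence O(C) = O(C|E)/LR.
Posterior odds = 0.748/(1−0.748) = 2.9683. LR = 0.76/0.30 = 2.5333.
Prior odds = 2.9683/2.5333 = 1.1717, so P(C) = 1.1717/(1+1.1717) ≈ 0.54.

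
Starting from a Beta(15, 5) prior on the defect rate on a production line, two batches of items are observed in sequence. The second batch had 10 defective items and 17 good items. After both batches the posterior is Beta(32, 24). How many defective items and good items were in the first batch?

7 defective items and 2 good items

Because Beta–binomial updating is additive in the counts, the combined data contributed (α_post−α_prior, β_post−β_prior) successes and failures.
Total across both batches: 32−15=17 defective items, 24−5=19 good items.
Subtract the second batch: 17−10=7 defective items and 19−17=2 good items.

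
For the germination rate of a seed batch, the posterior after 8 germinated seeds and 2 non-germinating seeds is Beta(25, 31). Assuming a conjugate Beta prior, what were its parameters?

Beta(17, 29)

Beta is conjugate to the binomial likelihood: posterior = Beta(α+s, β+f).
Subtract the data counts: 25−8=17, 31−2=29.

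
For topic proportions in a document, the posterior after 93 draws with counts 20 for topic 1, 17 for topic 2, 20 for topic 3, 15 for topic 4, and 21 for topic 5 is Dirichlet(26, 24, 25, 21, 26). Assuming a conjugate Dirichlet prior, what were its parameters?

Dirichlet(6, 7, 5, 6, 5)

For a Dirichlet(α) prior with multinomial counts c, the posterior is Dirichlet(α + c) componentwise.
Subtract each count from the matching posterior parameter: 26−20=6, 24−17=7, 25−20=5, 21−15=6, 26−21=5.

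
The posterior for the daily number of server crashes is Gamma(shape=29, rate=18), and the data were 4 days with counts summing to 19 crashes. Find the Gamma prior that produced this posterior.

Gamma(shape=10, rate=14)

Gamma–Poisson conjugacy: posterior shape = α + Σxᵢ, posterior rate = β + n.
So α = 29 − 19 = 10 and β = 18 − 4 = 14.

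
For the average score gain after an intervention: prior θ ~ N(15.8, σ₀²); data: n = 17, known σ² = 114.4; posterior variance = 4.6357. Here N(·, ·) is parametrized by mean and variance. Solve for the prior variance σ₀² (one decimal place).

Posterior precision equals prior precision plus data precision: 1/σ_n² = 1/σ₀² + n/σ².
So 1/σ₀² = 1/4.6357 − 17/114.4 = 0.215717 − 0.148601 = 0.067116.
Hence σ₀² = 1/0.067116 ≈ 14.9.

σ₀² = 14.9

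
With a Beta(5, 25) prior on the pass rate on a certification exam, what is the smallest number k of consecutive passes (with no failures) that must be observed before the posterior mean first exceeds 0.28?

After k passes and 0 failures the posterior is Beta(5+k, 25), with mean (5+k)/(5+25+k).
Set (5+k)/(30+k) > 0.28 and solve: k > (0.28·30 − 5)/(1 − 0.28) = 4.722.
The smallest integer exceeding 4.722 is 5.

k = 5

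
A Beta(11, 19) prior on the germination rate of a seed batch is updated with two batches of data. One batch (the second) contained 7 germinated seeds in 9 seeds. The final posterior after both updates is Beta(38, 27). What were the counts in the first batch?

Sequential conjugate updates are equivalent to a single update on the pooled data, so total successes = posterior α − prior α and total failures = posterior β − prior β.
Total across both batches: 38−11=27 germinated seeds, 27−19=8 non-germinating seeds.
Subtract the second batch: 27−7=20 germinated seeds and 8−2=6 non-germinating seeds.

20 germinated seeds and 6 non-germinating seeds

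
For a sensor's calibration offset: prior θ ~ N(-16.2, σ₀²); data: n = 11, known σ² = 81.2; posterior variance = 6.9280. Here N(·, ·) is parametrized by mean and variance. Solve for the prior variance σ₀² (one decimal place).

σ₀² = 112.7

For the Normal–Normal model with known σ², precisions add: τ_n = τ₀ + n/σ².
So 1/σ₀² = 1/6.9280 − 11/81.2 = 0.144342 − 0.135468 = 0.008874.
Hence σ₀² = 1/0.008874 ≈ 112.7.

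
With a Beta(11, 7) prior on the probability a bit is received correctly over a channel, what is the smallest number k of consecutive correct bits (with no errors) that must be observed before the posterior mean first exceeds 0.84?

k = 26

After k correct bits and 0 errors the posterior is Beta(11+k, 7), with mean (11+k)/(11+7+k).
Set (11+k)/(18+k) > 0.84 and solve: k > (0.84·18 − 11)/(1 − 0.84) = 25.750.
The smallest integer exceeding 25.750 is 26.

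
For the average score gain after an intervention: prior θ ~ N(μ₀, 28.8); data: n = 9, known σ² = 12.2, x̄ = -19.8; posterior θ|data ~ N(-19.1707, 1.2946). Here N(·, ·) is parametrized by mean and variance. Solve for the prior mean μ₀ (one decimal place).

With known observation variance, the Normal–Normal posterior has precision τ_n = τ₀ + n/σ² and mean μ_n = (τ₀μ₀ + (n/σ²)x̄)/τ_n.
Here τ₀ = 1/28.8 = 0.034722 and τ_data = 9/12.2 = 0.737705, so τ_n = 0.772427.
Rearranging for μ₀: μ₀ = (μ_n·τ_n − τ_data·x̄)/τ₀ = (-19.1707·0.772427 − 0.737705·-19.8) / 0.034722 = -0.201407/0.034722 ≈ -5.8.

μ₀ = -5.8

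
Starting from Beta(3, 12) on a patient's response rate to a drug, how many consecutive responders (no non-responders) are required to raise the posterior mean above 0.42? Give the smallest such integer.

k = 6

After k responders and 0 non-responders the posterior is Beta(3+k, 12), with mean (3+k)/(3+12+k).
Set (3+k)/(15+k) > 0.42 and solve: k > (0.42·15 − 3)/(1 − 0.42) = 5.690.
The smallest integer exceeding 5.690 is 6.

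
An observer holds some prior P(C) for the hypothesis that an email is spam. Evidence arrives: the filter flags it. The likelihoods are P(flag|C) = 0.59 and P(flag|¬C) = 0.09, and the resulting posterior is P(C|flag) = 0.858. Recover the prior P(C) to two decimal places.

P(C) = 0.48

In odds form, posterior odds = prior odds × likelihood ratio, so prior odds = posterior odds ÷ LR.
Posterior odds = 0.858/(1−0.858) = 6.0423. LR = 0.59/0.09 = 6.5556.
Prior odds = 6.0423/6.5556 = 0.9217, so P(C) = 0.9217/(1+0.9217) ≈ 0.48.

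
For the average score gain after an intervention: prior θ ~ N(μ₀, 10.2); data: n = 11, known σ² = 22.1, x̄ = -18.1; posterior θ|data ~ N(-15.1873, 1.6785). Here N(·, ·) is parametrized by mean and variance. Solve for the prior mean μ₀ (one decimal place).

μ₀ = -0.4

With known observation variance, the Normal–Normal posterior has precision τ_n = τ₀ + n/σ² and mean μ_n = (τ₀μ₀ + (n/σ²)x̄)/τ_n.
Here τ₀ = 1/10.2 = 0.098039 and τ_data = 11/22.1 = 0.497738, so τ_n = 0.595777.
Rearranging for μ₀: μ₀ = (μ_n·τ_n − τ_data·x̄)/τ₀ = (-15.1873·0.595777 − 0.497738·-18.1) / 0.098039 = -0.039186/0.098039 ≈ -0.4.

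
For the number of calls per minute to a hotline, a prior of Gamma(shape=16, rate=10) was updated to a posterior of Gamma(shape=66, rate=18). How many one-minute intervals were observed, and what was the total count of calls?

n = 8 one-minute intervals with total 50 calls

A Gamma(α, β) prior (rate parametrization) on a Poisson rate with n observations summing to S gives posterior Gamma(α+S, β+n).
Matching: Σxᵢ = 66 − 16 = 50 and n = 18 − 10 = 8.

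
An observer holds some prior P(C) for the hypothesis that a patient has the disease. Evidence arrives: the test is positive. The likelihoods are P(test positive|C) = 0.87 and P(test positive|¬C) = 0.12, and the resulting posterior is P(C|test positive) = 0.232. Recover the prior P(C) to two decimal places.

P(C) = 0.04

Bayes' rule in odds form gives O(C|E) = O(C)·[P(E|C)/P(E|¬C)], hence O(C) = O(C|E)/LR.
Posterior odds = 0.232/(1−0.232) = 0.3021. LR = 0.87/0.12 = 7.2500.
Prior odds = 0.3021/7.2500 = 0.0417, so P(C) = 0.0417/(1+0.0417) ≈ 0.04.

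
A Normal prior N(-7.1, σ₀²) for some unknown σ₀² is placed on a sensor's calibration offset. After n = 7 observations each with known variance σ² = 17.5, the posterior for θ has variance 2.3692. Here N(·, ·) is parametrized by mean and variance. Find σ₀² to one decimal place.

For the Normal–Normal model with known σ², precisions add: τ_n = τ₀ + n/σ².
So 1/σ₀² = 1/2.3692 − 7/17.5 = 0.422083 − 0.400000 = 0.022083.
Hence σ₀² = 1/0.022083 ≈ 45.3.

σ₀² = 45.3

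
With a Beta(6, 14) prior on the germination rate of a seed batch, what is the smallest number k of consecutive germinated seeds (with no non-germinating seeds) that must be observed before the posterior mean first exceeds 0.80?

After k germinated seeds and 0 non-germinating seeds the posterior is Beta(6+k, 14), with mean (6+k)/(6+14+k).
Set (6+k)/(20+k) > 0.80 and solve: k > (0.80·20 − 6)/(1 − 0.80) = 50.000.
The smallest integer exceeding 50.000 is 51.

k = 51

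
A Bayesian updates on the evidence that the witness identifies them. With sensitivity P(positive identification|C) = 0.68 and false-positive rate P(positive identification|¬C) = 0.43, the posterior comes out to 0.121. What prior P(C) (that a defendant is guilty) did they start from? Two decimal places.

P(C) = 0.08

Bayes' rule in odds form gives O(C|E) = O(C)·[P(E|C)/P(E|¬C)], hence O(C) = O(C|E)/LR.
Posterior odds = 0.121/(1−0.121) = 0.1377. LR = 0.68/0.43 = 1.5814.
Prior odds = 0.1377/1.5814 = 0.0871, so P(C) = 0.0871/(1+0.0871) ≈ 0.08.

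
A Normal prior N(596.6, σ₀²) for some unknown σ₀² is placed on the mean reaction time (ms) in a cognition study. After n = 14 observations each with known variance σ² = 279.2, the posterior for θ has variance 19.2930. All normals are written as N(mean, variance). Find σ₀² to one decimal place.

Posterior precision equals prior precision plus data precision: 1/σ_n² = 1/σ₀² + n/σ².
So 1/σ₀² = 1/19.2930 − 14/279.2 = 0.051832 − 0.050143 = 0.001689.
Hence σ₀² = 1/0.001689 ≈ 592.1.

σ₀² = 592.1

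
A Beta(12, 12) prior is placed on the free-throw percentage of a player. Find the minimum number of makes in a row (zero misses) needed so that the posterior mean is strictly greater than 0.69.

After k makes and 0 misses the posterior is Beta(12+k, 12), with mean (12+k)/(12+12+k).
Set (12+k)/(24+k) > 0.69 and solve: k > (0.69·24 − 12)/(1 − 0.69) = 14.710.
The smallest integer exceeding 14.710 is 15, and checking k=15: (27)/(39) = 0.6923 > 0.69.

k = 15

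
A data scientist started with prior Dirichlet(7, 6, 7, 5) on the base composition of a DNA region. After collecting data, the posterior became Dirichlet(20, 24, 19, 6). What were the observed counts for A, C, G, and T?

For a Dirichlet(α) prior with multinomial counts c, the posterior is Dirichlet(α + c) componentwise.
Counts are posterior − prior componentwise: 20−7=13, 24−6=18, 19−7=12, 6−5=1.

counts (13, 18, 12, 1)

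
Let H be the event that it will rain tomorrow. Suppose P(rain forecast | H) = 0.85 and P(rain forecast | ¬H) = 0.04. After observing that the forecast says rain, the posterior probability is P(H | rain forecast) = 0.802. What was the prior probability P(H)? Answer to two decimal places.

Bayes' rule in odds form gives O(H|E) = O(H)·[P(E|H)/P(E|¬H)], hence O(H) = O(H|E)/LR.
Posterior odds = 0.802/(1−0.802) = 4.0505. LR = 0.85/0.04 = 21.2500.
Prior odds = 4.0505/21.2500 = 0.1906, so P(H) = 0.1906/(1+0.1906) ≈ 0.16.

P(H) = 0.16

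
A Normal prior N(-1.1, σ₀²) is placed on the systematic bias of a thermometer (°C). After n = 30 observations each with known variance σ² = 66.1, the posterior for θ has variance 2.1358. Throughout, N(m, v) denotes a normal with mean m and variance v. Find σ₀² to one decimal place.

For the Normal–Normal model with known σ², precisions add: τ_n = τ₀ + n/σ².
So 1/σ₀² = 1/2.1358 − 30/66.1 = 0.468209 − 0.453858 = 0.014351.
Hence σ₀² = 1/0.014351 ≈ 69.7.

σ₀² = 69.7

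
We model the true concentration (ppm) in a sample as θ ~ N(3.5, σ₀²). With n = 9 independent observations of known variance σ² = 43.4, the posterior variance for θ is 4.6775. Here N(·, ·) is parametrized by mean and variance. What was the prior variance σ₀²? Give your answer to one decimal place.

Posterior precision equals prior precision plus data precision: 1/σ_n² = 1/σ₀² + n/σ².
So 1/σ₀² = 1/4.6775 − 9/43.4 = 0.213789 − 0.207373 = 0.006416.
Hence σ₀² = 1/0.006416 ≈ 155.9.

σ₀² = 155.9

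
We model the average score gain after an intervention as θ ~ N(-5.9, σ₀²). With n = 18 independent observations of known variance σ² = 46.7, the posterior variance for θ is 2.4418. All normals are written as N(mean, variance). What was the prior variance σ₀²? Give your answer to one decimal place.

σ₀² = 41.5

For the Normal–Normal model with known σ², precisions add: τ_n = τ₀ + n/σ².
So 1/σ₀² = 1/2.4418 − 18/46.7 = 0.409534 − 0.385439 = 0.024095.
Hence σ₀² = 1/0.024095 ≈ 41.5.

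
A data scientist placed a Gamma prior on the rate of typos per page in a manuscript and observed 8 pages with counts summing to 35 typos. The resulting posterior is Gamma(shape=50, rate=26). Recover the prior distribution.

Gamma(shape=15, rate=18)

A Gamma(α, β) prior (rate parametrization) on a Poisson rate with n observations summing to S gives posterior Gamma(α+S, β+n).
So α = 50 − 35 = 15 and β = 26 − 8 = 18.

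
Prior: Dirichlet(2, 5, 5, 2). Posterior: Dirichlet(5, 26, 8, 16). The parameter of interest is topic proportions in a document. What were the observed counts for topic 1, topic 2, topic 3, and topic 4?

For a Dirichlet(α) prior with multinomial counts c, the posterior is Dirichlet(α + c) componentwise.
Counts are posterior − prior componentwise: 5−2=3, 26−5=21, 8−5=3, 16−2=14.

counts (3, 21, 3, 14)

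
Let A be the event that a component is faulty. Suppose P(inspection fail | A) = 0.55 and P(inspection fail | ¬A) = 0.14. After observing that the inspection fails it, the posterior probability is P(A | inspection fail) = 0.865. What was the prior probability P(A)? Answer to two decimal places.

P(A) = 0.62

Bayes' rule in odds form gives O(A|E) = O(A)·[P(E|A)/P(E|¬A)], hence O(A) = O(A|E)/LR.
Posterior odds = 0.865/(1−0.865) = 6.4074. LR = 0.55/0.14 = 3.9286.
Prior odds = 6.4074/3.9286 = 1.6310, so P(A) = 1.6310/(1+1.6310) ≈ 0.62.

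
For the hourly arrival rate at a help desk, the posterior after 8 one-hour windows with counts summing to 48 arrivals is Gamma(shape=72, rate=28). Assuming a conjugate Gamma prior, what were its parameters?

Gamma(shape=24, rate=20)

Gamma–Poisson conjugacy: posterior shape = α + Σxᵢ, posterior rate = β + n.
So α = 72 − 48 = 24 and β = 28 − 8 = 20.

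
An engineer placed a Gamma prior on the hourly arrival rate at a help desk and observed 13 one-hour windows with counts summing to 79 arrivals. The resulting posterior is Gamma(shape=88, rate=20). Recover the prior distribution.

A Gamma(α, β) prior (rate parametrization) on a Poisson rate with n observations summing to S gives posterior Gamma(α+S, β+n).
So α = 88 − 79 = 9 and β = 20 − 13 = 7.

Gamma(shape=9, rate=7)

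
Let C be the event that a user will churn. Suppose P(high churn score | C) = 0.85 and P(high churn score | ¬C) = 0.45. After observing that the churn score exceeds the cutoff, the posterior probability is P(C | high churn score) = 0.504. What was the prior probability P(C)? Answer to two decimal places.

Bayes' rule in odds form gives O(C|E) = O(C)·[P(E|C)/P(E|¬C)], hence O(C) = O(C|E)/LR.
Posterior odds = 0.504/(1−0.504) = 1.0161. LR = 0.85/0.45 = 1.8889.
Prior odds = 1.0161/1.8889 = 0.5379, so P(C) = 0.5379/(1+0.5379) ≈ 0.35.

P(C) = 0.35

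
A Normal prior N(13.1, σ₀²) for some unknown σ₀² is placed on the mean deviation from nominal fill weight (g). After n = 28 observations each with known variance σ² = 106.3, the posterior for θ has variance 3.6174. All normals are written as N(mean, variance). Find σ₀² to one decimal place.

For the Normal–Normal model with known σ², precisions add: τ_n = τ₀ + n/σ².
So 1/σ₀² = 1/3.6174 − 28/106.3 = 0.276442 − 0.263405 = 0.013037.
Hence σ₀² = 1/0.013037 ≈ 76.7.

σ₀² = 76.7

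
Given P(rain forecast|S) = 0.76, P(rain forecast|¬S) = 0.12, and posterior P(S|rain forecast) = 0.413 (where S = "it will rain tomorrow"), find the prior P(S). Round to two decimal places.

Bayes' rule in odds form gives O(S|E) = O(S)·[P(E|S)/P(E|¬S)], hence O(S) = O(S|E)/LR.
Posterior odds = 0.413/(1−0.413) = 0.7036. LR = 0.76/0.12 = 6.3333.
Prior odds = 0.7036/6.3333 = 0.1111, so P(S) = 0.1111/(1+0.1111) ≈ 0.10.

P(S) = 0.10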